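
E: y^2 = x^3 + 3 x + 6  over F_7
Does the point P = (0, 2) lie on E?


Check whether y^2 = x^3 + 3 x + 6 (mod 7) for (x, y) = (0, 2).
LHS: y^2 = 2^2 mod 7 = 4
RHS: x^3 + 3 x + 6 = 0^3 + 3*0 + 6 mod 7 = 6
LHS != RHS

No, not on the curve


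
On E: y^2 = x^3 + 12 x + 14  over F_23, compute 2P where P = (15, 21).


Doubling: s = (3 x1^2 + a) / (2 y1)
s = (3*15^2 + 12) / (2*21) mod 23 = 18
x3 = s^2 - 2 x1 mod 23 = 18^2 - 2*15 = 18
y3 = s (x1 - x3) - y1 mod 23 = 18 * (15 - 18) - 21 = 17

2P = (18, 17)


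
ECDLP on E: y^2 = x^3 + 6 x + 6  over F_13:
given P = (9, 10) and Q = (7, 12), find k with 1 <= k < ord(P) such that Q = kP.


Enumerate multiples of P until we hit Q = (7, 12):
  1P = (9, 10)
  2P = (11, 8)
  3P = (7, 1)
  4P = (1, 0)
  5P = (7, 12)
Match found at i = 5.

k = 5


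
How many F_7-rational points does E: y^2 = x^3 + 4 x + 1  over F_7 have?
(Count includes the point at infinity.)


For each x in F_7, count y with y^2 = x^3 + 4 x + 1 mod 7:
  x = 0: RHS = 1, y in [1, 6]  -> 2 point(s)
  x = 4: RHS = 4, y in [2, 5]  -> 2 point(s)
Affine points: 4. Add the point at infinity: total = 5.

#E(F_7) = 5


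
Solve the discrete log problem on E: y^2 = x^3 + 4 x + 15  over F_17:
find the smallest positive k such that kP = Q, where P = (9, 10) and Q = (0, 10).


Enumerate multiples of P until we hit Q = (0, 10):
  1P = (9, 10)
  2P = (8, 10)
  3P = (0, 7)
  4P = (10, 1)
  5P = (11, 8)
  6P = (15, 13)
  7P = (6, 0)
  8P = (15, 4)
  9P = (11, 9)
  10P = (10, 16)
  11P = (0, 10)
Match found at i = 11.

k = 11


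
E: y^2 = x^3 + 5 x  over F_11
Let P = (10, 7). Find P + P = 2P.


Doubling: s = (3 x1^2 + a) / (2 y1)
s = (3*10^2 + 5) / (2*7) mod 11 = 10
x3 = s^2 - 2 x1 mod 11 = 10^2 - 2*10 = 3
y3 = s (x1 - x3) - y1 mod 11 = 10 * (10 - 3) - 7 = 8

2P = (3, 8)


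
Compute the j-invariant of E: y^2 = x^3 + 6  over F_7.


Delta = -16(4 a^3 + 27 b^2) mod 7 = 2
-1728 * (4 a)^3 = -1728 * (4*0)^3 mod 7 = 0
j = 0 * 2^(-1) mod 7 = 0

j = 0 (mod 7)


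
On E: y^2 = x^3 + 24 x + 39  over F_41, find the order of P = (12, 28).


Compute successive multiples of P until we hit O:
  1P = (12, 28)
  2P = (8, 28)
  3P = (21, 13)
  4P = (29, 14)
  5P = (16, 38)
  6P = (9, 0)
  7P = (16, 3)
  8P = (29, 27)
  ... (continuing to 12P)
  12P = O

ord(P) = 12


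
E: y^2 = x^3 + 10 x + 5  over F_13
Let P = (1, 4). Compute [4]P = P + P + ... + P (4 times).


k = 4 = 100_2 (binary, LSB first: 001)
Double-and-add from P = (1, 4):
  bit 0 = 0: acc unchanged = O
  bit 1 = 0: acc unchanged = O
  bit 2 = 1: acc = O + (1, 9) = (1, 9)

4P = (1, 9)


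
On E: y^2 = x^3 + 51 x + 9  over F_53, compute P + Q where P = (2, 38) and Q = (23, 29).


P != Q, so use the chord formula.
s = (y2 - y1) / (x2 - x1) = (44) / (21) mod 53 = 45
x3 = s^2 - x1 - x2 mod 53 = 45^2 - 2 - 23 = 39
y3 = s (x1 - x3) - y1 mod 53 = 45 * (2 - 39) - 38 = 46

P + Q = (39, 46)


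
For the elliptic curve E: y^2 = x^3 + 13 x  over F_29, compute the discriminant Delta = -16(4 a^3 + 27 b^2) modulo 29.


4 a^3 + 27 b^2 = 4*13^3 + 27*0^2 = 8788 + 0 = 8788
Delta = -16 * (8788) = -140608
Delta mod 29 = 13

Delta = 13 (mod 29)


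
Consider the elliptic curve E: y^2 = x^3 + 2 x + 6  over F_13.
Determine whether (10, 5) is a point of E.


Check whether y^2 = x^3 + 2 x + 6 (mod 13) for (x, y) = (10, 5).
LHS: y^2 = 5^2 mod 13 = 12
RHS: x^3 + 2 x + 6 = 10^3 + 2*10 + 6 mod 13 = 12
LHS = RHS

Yes, on the curve


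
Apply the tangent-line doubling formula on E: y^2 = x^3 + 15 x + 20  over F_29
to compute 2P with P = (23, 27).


Doubling: s = (3 x1^2 + a) / (2 y1)
s = (3*23^2 + 15) / (2*27) mod 29 = 20
x3 = s^2 - 2 x1 mod 29 = 20^2 - 2*23 = 6
y3 = s (x1 - x3) - y1 mod 29 = 20 * (23 - 6) - 27 = 23

2P = (6, 23)


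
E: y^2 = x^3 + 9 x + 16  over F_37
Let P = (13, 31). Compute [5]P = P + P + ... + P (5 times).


k = 5 = 101_2 (binary, LSB first: 101)
Double-and-add from P = (13, 31):
  bit 0 = 1: acc = O + (13, 31) = (13, 31)
  bit 1 = 0: acc unchanged = (13, 31)
  bit 2 = 1: acc = (13, 31) + (18, 4) = (10, 12)

5P = (10, 12)


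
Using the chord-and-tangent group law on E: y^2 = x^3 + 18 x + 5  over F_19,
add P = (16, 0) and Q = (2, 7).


P != Q, so use the chord formula.
s = (y2 - y1) / (x2 - x1) = (7) / (5) mod 19 = 9
x3 = s^2 - x1 - x2 mod 19 = 9^2 - 16 - 2 = 6
y3 = s (x1 - x3) - y1 mod 19 = 9 * (16 - 6) - 0 = 14

P + Q = (6, 14)


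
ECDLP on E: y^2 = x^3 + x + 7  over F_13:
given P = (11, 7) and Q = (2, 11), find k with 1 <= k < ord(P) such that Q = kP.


Enumerate multiples of P until we hit Q = (2, 11):
  1P = (11, 7)
  2P = (4, 6)
  3P = (2, 11)
Match found at i = 3.

k = 3


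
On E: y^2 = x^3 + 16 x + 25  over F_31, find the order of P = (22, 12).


Compute successive multiples of P until we hit O:
  1P = (22, 12)
  2P = (23, 25)
  3P = (0, 26)
  4P = (3, 21)
  5P = (24, 2)
  6P = (10, 21)
  7P = (17, 23)
  8P = (8, 13)
  ... (continuing to 23P)
  23P = O

ord(P) = 23


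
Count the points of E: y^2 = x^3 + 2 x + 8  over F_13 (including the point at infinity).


For each x in F_13, count y with y^2 = x^3 + 2 x + 8 mod 13:
  x = 5: RHS = 0, y in [0]  -> 1 point(s)
  x = 7: RHS = 1, y in [1, 12]  -> 2 point(s)
  x = 8: RHS = 3, y in [4, 9]  -> 2 point(s)
  x = 9: RHS = 1, y in [1, 12]  -> 2 point(s)
  x = 10: RHS = 1, y in [1, 12]  -> 2 point(s)
  x = 11: RHS = 9, y in [3, 10]  -> 2 point(s)
Affine points: 11. Add the point at infinity: total = 12.

#E(F_13) = 12


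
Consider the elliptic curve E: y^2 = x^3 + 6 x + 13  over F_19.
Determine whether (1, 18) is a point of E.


Check whether y^2 = x^3 + 6 x + 13 (mod 19) for (x, y) = (1, 18).
LHS: y^2 = 18^2 mod 19 = 1
RHS: x^3 + 6 x + 13 = 1^3 + 6*1 + 13 mod 19 = 1
LHS = RHS

Yes, on the curve


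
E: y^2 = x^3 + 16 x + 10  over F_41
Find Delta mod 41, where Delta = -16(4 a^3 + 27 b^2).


4 a^3 + 27 b^2 = 4*16^3 + 27*10^2 = 16384 + 2700 = 19084
Delta = -16 * (19084) = -305344
Delta mod 41 = 24

Delta = 24 (mod 41)


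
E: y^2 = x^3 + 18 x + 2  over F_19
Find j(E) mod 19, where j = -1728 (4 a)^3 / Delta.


Delta = -16(4 a^3 + 27 b^2) mod 19 = 8
-1728 * (4 a)^3 = -1728 * (4*18)^3 mod 19 = 12
j = 12 * 8^(-1) mod 19 = 11

j = 11 (mod 19)


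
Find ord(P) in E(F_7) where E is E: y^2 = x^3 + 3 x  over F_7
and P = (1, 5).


Compute successive multiples of P until we hit O:
  1P = (1, 5)
  2P = (2, 0)
  3P = (1, 2)
  4P = O

ord(P) = 4


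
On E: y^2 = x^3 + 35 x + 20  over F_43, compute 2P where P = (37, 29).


Doubling: s = (3 x1^2 + a) / (2 y1)
s = (3*37^2 + 35) / (2*29) mod 43 = 21
x3 = s^2 - 2 x1 mod 43 = 21^2 - 2*37 = 23
y3 = s (x1 - x3) - y1 mod 43 = 21 * (37 - 23) - 29 = 7

2P = (23, 7)


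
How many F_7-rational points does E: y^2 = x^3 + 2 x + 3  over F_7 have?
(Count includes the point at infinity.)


For each x in F_7, count y with y^2 = x^3 + 2 x + 3 mod 7:
  x = 2: RHS = 1, y in [1, 6]  -> 2 point(s)
  x = 3: RHS = 1, y in [1, 6]  -> 2 point(s)
  x = 6: RHS = 0, y in [0]  -> 1 point(s)
Affine points: 5. Add the point at infinity: total = 6.

#E(F_7) = 6


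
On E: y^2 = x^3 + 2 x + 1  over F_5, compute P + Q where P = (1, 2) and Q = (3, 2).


P != Q, so use the chord formula.
s = (y2 - y1) / (x2 - x1) = (0) / (2) mod 5 = 0
x3 = s^2 - x1 - x2 mod 5 = 0^2 - 1 - 3 = 1
y3 = s (x1 - x3) - y1 mod 5 = 0 * (1 - 1) - 2 = 3

P + Q = (1, 3)


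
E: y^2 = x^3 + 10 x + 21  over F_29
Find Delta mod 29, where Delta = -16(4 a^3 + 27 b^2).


4 a^3 + 27 b^2 = 4*10^3 + 27*21^2 = 4000 + 11907 = 15907
Delta = -16 * (15907) = -254512
Delta mod 29 = 21

Delta = 21 (mod 29)


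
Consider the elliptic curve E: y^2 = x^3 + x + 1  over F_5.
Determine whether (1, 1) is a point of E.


Check whether y^2 = x^3 + 1 x + 1 (mod 5) for (x, y) = (1, 1).
LHS: y^2 = 1^2 mod 5 = 1
RHS: x^3 + 1 x + 1 = 1^3 + 1*1 + 1 mod 5 = 3
LHS != RHS

No, not on the curve


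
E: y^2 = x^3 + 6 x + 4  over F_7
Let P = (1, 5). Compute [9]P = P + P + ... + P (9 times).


k = 9 = 1001_2 (binary, LSB first: 1001)
Double-and-add from P = (1, 5):
  bit 0 = 1: acc = O + (1, 5) = (1, 5)
  bit 1 = 0: acc unchanged = (1, 5)
  bit 2 = 0: acc unchanged = (1, 5)
  bit 3 = 1: acc = (1, 5) + (0, 2) = (1, 2)

9P = (1, 2)


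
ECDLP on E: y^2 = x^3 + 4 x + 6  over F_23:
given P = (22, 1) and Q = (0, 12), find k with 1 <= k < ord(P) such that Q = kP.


Enumerate multiples of P until we hit Q = (0, 12):
  1P = (22, 1)
  2P = (20, 6)
  3P = (16, 7)
  4P = (9, 9)
  5P = (0, 12)
Match found at i = 5.

k = 5


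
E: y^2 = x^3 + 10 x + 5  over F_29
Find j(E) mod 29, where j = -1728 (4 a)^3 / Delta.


Delta = -16(4 a^3 + 27 b^2) mod 29 = 20
-1728 * (4 a)^3 = -1728 * (4*10)^3 mod 29 = 22
j = 22 * 20^(-1) mod 29 = 4

j = 4 (mod 29)


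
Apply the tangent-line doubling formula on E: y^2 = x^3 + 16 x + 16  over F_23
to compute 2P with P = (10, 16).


Doubling: s = (3 x1^2 + a) / (2 y1)
s = (3*10^2 + 16) / (2*16) mod 23 = 7
x3 = s^2 - 2 x1 mod 23 = 7^2 - 2*10 = 6
y3 = s (x1 - x3) - y1 mod 23 = 7 * (10 - 6) - 16 = 12

2P = (6, 12)


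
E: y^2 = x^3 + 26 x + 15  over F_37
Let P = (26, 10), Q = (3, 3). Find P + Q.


P != Q, so use the chord formula.
s = (y2 - y1) / (x2 - x1) = (30) / (14) mod 37 = 18
x3 = s^2 - x1 - x2 mod 37 = 18^2 - 26 - 3 = 36
y3 = s (x1 - x3) - y1 mod 37 = 18 * (26 - 36) - 10 = 32

P + Q = (36, 32)


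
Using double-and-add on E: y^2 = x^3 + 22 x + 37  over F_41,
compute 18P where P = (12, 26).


k = 18 = 10010_2 (binary, LSB first: 01001)
Double-and-add from P = (12, 26):
  bit 0 = 0: acc unchanged = O
  bit 1 = 1: acc = O + (33, 13) = (33, 13)
  bit 2 = 0: acc unchanged = (33, 13)
  bit 3 = 0: acc unchanged = (33, 13)
  bit 4 = 1: acc = (33, 13) + (23, 0) = (24, 11)

18P = (24, 11)


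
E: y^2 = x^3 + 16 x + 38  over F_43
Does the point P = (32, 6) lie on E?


Check whether y^2 = x^3 + 16 x + 38 (mod 43) for (x, y) = (32, 6).
LHS: y^2 = 6^2 mod 43 = 36
RHS: x^3 + 16 x + 38 = 32^3 + 16*32 + 38 mod 43 = 36
LHS = RHS

Yes, on the curve


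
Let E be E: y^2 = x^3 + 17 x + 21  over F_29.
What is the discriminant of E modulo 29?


4 a^3 + 27 b^2 = 4*17^3 + 27*21^2 = 19652 + 11907 = 31559
Delta = -16 * (31559) = -504944
Delta mod 29 = 4

Delta = 4 (mod 29)


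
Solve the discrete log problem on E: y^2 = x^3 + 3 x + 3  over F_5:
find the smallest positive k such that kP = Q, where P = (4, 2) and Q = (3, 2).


Enumerate multiples of P until we hit Q = (3, 2):
  1P = (4, 2)
  2P = (3, 2)
Match found at i = 2.

k = 2


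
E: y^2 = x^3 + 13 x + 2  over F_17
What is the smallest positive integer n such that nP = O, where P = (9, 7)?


Compute successive multiples of P until we hit O:
  1P = (9, 7)
  2P = (1, 13)
  3P = (15, 6)
  4P = (2, 6)
  5P = (14, 2)
  6P = (12, 13)
  7P = (0, 11)
  8P = (4, 4)
  ... (continuing to 18P)
  18P = O

ord(P) = 18


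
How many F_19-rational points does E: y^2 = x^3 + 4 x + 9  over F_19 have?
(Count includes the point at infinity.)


For each x in F_19, count y with y^2 = x^3 + 4 x + 9 mod 19:
  x = 0: RHS = 9, y in [3, 16]  -> 2 point(s)
  x = 2: RHS = 6, y in [5, 14]  -> 2 point(s)
  x = 7: RHS = 0, y in [0]  -> 1 point(s)
  x = 10: RHS = 4, y in [2, 17]  -> 2 point(s)
  x = 11: RHS = 16, y in [4, 15]  -> 2 point(s)
  x = 13: RHS = 16, y in [4, 15]  -> 2 point(s)
  x = 14: RHS = 16, y in [4, 15]  -> 2 point(s)
  x = 15: RHS = 5, y in [9, 10]  -> 2 point(s)
  x = 18: RHS = 4, y in [2, 17]  -> 2 point(s)
Affine points: 17. Add the point at infinity: total = 18.

#E(F_19) = 18


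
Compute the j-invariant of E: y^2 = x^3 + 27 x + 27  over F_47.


Delta = -16(4 a^3 + 27 b^2) mod 47 = 1
-1728 * (4 a)^3 = -1728 * (4*27)^3 mod 47 = 10
j = 10 * 1^(-1) mod 47 = 10

j = 10 (mod 47)


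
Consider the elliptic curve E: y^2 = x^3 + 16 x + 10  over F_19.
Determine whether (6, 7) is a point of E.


Check whether y^2 = x^3 + 16 x + 10 (mod 19) for (x, y) = (6, 7).
LHS: y^2 = 7^2 mod 19 = 11
RHS: x^3 + 16 x + 10 = 6^3 + 16*6 + 10 mod 19 = 18
LHS != RHS

No, not on the curve


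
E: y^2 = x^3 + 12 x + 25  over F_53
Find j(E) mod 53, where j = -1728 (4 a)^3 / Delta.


Delta = -16(4 a^3 + 27 b^2) mod 53 = 1
-1728 * (4 a)^3 = -1728 * (4*12)^3 mod 53 = 25
j = 25 * 1^(-1) mod 53 = 25

j = 25 (mod 53)


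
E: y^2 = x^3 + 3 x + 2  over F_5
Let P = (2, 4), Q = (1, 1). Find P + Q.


P != Q, so use the chord formula.
s = (y2 - y1) / (x2 - x1) = (2) / (4) mod 5 = 3
x3 = s^2 - x1 - x2 mod 5 = 3^2 - 2 - 1 = 1
y3 = s (x1 - x3) - y1 mod 5 = 3 * (2 - 1) - 4 = 4

P + Q = (1, 4)


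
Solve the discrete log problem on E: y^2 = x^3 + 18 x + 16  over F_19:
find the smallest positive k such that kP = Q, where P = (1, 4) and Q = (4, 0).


Enumerate multiples of P until we hit Q = (4, 0):
  1P = (1, 4)
  2P = (4, 0)
Match found at i = 2.

k = 2


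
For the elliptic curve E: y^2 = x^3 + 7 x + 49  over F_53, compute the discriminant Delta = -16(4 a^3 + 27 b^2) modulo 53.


4 a^3 + 27 b^2 = 4*7^3 + 27*49^2 = 1372 + 64827 = 66199
Delta = -16 * (66199) = -1059184
Delta mod 53 = 21

Delta = 21 (mod 53)


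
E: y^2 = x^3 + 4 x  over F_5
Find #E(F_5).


For each x in F_5, count y with y^2 = x^3 + 4 x + 0 mod 5:
  x = 0: RHS = 0, y in [0]  -> 1 point(s)
  x = 1: RHS = 0, y in [0]  -> 1 point(s)
  x = 2: RHS = 1, y in [1, 4]  -> 2 point(s)
  x = 3: RHS = 4, y in [2, 3]  -> 2 point(s)
  x = 4: RHS = 0, y in [0]  -> 1 point(s)
Affine points: 7. Add the point at infinity: total = 8.

#E(F_5) = 8


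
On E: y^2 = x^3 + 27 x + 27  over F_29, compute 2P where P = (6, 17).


Doubling: s = (3 x1^2 + a) / (2 y1)
s = (3*6^2 + 27) / (2*17) mod 29 = 27
x3 = s^2 - 2 x1 mod 29 = 27^2 - 2*6 = 21
y3 = s (x1 - x3) - y1 mod 29 = 27 * (6 - 21) - 17 = 13

2P = (21, 13)


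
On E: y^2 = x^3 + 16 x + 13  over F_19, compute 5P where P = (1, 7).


k = 5 = 101_2 (binary, LSB first: 101)
Double-and-add from P = (1, 7):
  bit 0 = 1: acc = O + (1, 7) = (1, 7)
  bit 1 = 0: acc unchanged = (1, 7)
  bit 2 = 1: acc = (1, 7) + (8, 8) = (17, 7)

5P = (17, 7)


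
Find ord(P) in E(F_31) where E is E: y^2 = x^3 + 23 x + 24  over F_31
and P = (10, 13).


Compute successive multiples of P until we hit O:
  1P = (10, 13)
  2P = (19, 29)
  3P = (22, 7)
  4P = (7, 1)
  5P = (30, 0)
  6P = (7, 30)
  7P = (22, 24)
  8P = (19, 2)
  ... (continuing to 10P)
  10P = O

ord(P) = 10


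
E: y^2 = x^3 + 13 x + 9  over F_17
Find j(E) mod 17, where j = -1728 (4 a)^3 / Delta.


Delta = -16(4 a^3 + 27 b^2) mod 17 = 10
-1728 * (4 a)^3 = -1728 * (4*13)^3 mod 17 = 6
j = 6 * 10^(-1) mod 17 = 4

j = 4 (mod 17)


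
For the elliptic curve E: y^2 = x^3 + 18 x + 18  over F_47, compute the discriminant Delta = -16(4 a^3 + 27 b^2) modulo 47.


4 a^3 + 27 b^2 = 4*18^3 + 27*18^2 = 23328 + 8748 = 32076
Delta = -16 * (32076) = -513216
Delta mod 47 = 24

Delta = 24 (mod 47)


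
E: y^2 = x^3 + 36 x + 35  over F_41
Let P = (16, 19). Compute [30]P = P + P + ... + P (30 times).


k = 30 = 11110_2 (binary, LSB first: 01111)
Double-and-add from P = (16, 19):
  bit 0 = 0: acc unchanged = O
  bit 1 = 1: acc = O + (1, 20) = (1, 20)
  bit 2 = 1: acc = (1, 20) + (2, 19) = (39, 18)
  bit 3 = 1: acc = (39, 18) + (6, 4) = (17, 5)
  bit 4 = 1: acc = (17, 5) + (25, 23) = (22, 35)

30P = (22, 35)


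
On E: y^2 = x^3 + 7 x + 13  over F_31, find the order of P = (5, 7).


Compute successive multiples of P until we hit O:
  1P = (5, 7)
  2P = (30, 6)
  3P = (21, 11)
  4P = (7, 8)
  5P = (27, 13)
  6P = (27, 18)
  7P = (7, 23)
  8P = (21, 20)
  ... (continuing to 11P)
  11P = O

ord(P) = 11


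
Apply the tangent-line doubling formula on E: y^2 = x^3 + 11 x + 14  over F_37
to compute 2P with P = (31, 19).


Doubling: s = (3 x1^2 + a) / (2 y1)
s = (3*31^2 + 11) / (2*19) mod 37 = 8
x3 = s^2 - 2 x1 mod 37 = 8^2 - 2*31 = 2
y3 = s (x1 - x3) - y1 mod 37 = 8 * (31 - 2) - 19 = 28

2P = (2, 28)


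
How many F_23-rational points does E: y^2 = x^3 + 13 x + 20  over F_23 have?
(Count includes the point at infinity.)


For each x in F_23, count y with y^2 = x^3 + 13 x + 20 mod 23:
  x = 2: RHS = 8, y in [10, 13]  -> 2 point(s)
  x = 5: RHS = 3, y in [7, 16]  -> 2 point(s)
  x = 10: RHS = 0, y in [0]  -> 1 point(s)
  x = 12: RHS = 18, y in [8, 15]  -> 2 point(s)
  x = 14: RHS = 2, y in [5, 18]  -> 2 point(s)
  x = 15: RHS = 2, y in [5, 18]  -> 2 point(s)
  x = 16: RHS = 0, y in [0]  -> 1 point(s)
  x = 17: RHS = 2, y in [5, 18]  -> 2 point(s)
  x = 20: RHS = 0, y in [0]  -> 1 point(s)
  x = 21: RHS = 9, y in [3, 20]  -> 2 point(s)
  x = 22: RHS = 6, y in [11, 12]  -> 2 point(s)
Affine points: 19. Add the point at infinity: total = 20.

#E(F_23) = 20


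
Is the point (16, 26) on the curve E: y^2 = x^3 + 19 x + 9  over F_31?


Check whether y^2 = x^3 + 19 x + 9 (mod 31) for (x, y) = (16, 26).
LHS: y^2 = 26^2 mod 31 = 25
RHS: x^3 + 19 x + 9 = 16^3 + 19*16 + 9 mod 31 = 7
LHS != RHS

No, not on the curve


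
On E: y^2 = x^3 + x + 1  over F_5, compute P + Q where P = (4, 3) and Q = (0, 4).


P != Q, so use the chord formula.
s = (y2 - y1) / (x2 - x1) = (1) / (1) mod 5 = 1
x3 = s^2 - x1 - x2 mod 5 = 1^2 - 4 - 0 = 2
y3 = s (x1 - x3) - y1 mod 5 = 1 * (4 - 2) - 3 = 4

P + Q = (2, 4)


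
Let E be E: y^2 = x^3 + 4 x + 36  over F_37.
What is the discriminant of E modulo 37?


4 a^3 + 27 b^2 = 4*4^3 + 27*36^2 = 256 + 34992 = 35248
Delta = -16 * (35248) = -563968
Delta mod 37 = 23

Delta = 23 (mod 37)


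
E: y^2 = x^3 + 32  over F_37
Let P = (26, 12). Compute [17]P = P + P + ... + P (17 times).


k = 17 = 10001_2 (binary, LSB first: 10001)
Double-and-add from P = (26, 12):
  bit 0 = 1: acc = O + (26, 12) = (26, 12)
  bit 1 = 0: acc unchanged = (26, 12)
  bit 2 = 0: acc unchanged = (26, 12)
  bit 3 = 0: acc unchanged = (26, 12)
  bit 4 = 1: acc = (26, 12) + (29, 1) = (16, 13)

17P = (16, 13)


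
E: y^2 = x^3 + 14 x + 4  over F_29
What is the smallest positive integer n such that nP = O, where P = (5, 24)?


Compute successive multiples of P until we hit O:
  1P = (5, 24)
  2P = (26, 15)
  3P = (26, 14)
  4P = (5, 5)
  5P = O

ord(P) = 5


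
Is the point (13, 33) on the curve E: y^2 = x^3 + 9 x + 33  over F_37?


Check whether y^2 = x^3 + 9 x + 33 (mod 37) for (x, y) = (13, 33).
LHS: y^2 = 33^2 mod 37 = 16
RHS: x^3 + 9 x + 33 = 13^3 + 9*13 + 33 mod 37 = 16
LHS = RHS

Yes, on the curve


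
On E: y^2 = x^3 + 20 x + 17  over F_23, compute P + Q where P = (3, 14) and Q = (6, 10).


P != Q, so use the chord formula.
s = (y2 - y1) / (x2 - x1) = (19) / (3) mod 23 = 14
x3 = s^2 - x1 - x2 mod 23 = 14^2 - 3 - 6 = 3
y3 = s (x1 - x3) - y1 mod 23 = 14 * (3 - 3) - 14 = 9

P + Q = (3, 9)


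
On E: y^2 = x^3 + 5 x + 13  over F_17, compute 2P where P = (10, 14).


Doubling: s = (3 x1^2 + a) / (2 y1)
s = (3*10^2 + 5) / (2*14) mod 17 = 3
x3 = s^2 - 2 x1 mod 17 = 3^2 - 2*10 = 6
y3 = s (x1 - x3) - y1 mod 17 = 3 * (10 - 6) - 14 = 15

2P = (6, 15)


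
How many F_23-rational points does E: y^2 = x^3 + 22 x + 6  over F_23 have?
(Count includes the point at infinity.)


For each x in F_23, count y with y^2 = x^3 + 22 x + 6 mod 23:
  x = 0: RHS = 6, y in [11, 12]  -> 2 point(s)
  x = 1: RHS = 6, y in [11, 12]  -> 2 point(s)
  x = 2: RHS = 12, y in [9, 14]  -> 2 point(s)
  x = 6: RHS = 9, y in [3, 20]  -> 2 point(s)
  x = 8: RHS = 4, y in [2, 21]  -> 2 point(s)
  x = 9: RHS = 13, y in [6, 17]  -> 2 point(s)
  x = 15: RHS = 8, y in [10, 13]  -> 2 point(s)
  x = 17: RHS = 3, y in [7, 16]  -> 2 point(s)
  x = 18: RHS = 1, y in [1, 22]  -> 2 point(s)
  x = 21: RHS = 0, y in [0]  -> 1 point(s)
  x = 22: RHS = 6, y in [11, 12]  -> 2 point(s)
Affine points: 21. Add the point at infinity: total = 22.

#E(F_23) = 22


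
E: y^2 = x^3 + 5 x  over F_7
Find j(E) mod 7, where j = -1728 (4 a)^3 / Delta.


Delta = -16(4 a^3 + 27 b^2) mod 7 = 1
-1728 * (4 a)^3 = -1728 * (4*5)^3 mod 7 = 6
j = 6 * 1^(-1) mod 7 = 6

j = 6 (mod 7)


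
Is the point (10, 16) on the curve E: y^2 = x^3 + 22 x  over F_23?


Check whether y^2 = x^3 + 22 x + 0 (mod 23) for (x, y) = (10, 16).
LHS: y^2 = 16^2 mod 23 = 3
RHS: x^3 + 22 x + 0 = 10^3 + 22*10 + 0 mod 23 = 1
LHS != RHS

No, not on the curve


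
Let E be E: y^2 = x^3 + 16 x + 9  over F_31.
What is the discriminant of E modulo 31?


4 a^3 + 27 b^2 = 4*16^3 + 27*9^2 = 16384 + 2187 = 18571
Delta = -16 * (18571) = -297136
Delta mod 31 = 30

Delta = 30 (mod 31)


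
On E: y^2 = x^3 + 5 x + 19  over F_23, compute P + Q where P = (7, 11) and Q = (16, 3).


P != Q, so use the chord formula.
s = (y2 - y1) / (x2 - x1) = (15) / (9) mod 23 = 17
x3 = s^2 - x1 - x2 mod 23 = 17^2 - 7 - 16 = 13
y3 = s (x1 - x3) - y1 mod 23 = 17 * (7 - 13) - 11 = 2

P + Q = (13, 2)


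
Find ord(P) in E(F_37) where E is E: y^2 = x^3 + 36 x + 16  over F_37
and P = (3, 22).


Compute successive multiples of P until we hit O:
  1P = (3, 22)
  2P = (1, 33)
  3P = (17, 18)
  4P = (5, 5)
  5P = (18, 13)
  6P = (6, 2)
  7P = (19, 23)
  8P = (27, 32)
  ... (continuing to 49P)
  49P = O

ord(P) = 49


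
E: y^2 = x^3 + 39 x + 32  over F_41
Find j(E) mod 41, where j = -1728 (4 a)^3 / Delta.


Delta = -16(4 a^3 + 27 b^2) mod 41 = 1
-1728 * (4 a)^3 = -1728 * (4*39)^3 mod 41 = 38
j = 38 * 1^(-1) mod 41 = 38

j = 38 (mod 41)


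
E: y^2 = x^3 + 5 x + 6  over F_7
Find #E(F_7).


For each x in F_7, count y with y^2 = x^3 + 5 x + 6 mod 7:
  x = 5: RHS = 2, y in [3, 4]  -> 2 point(s)
  x = 6: RHS = 0, y in [0]  -> 1 point(s)
Affine points: 3. Add the point at infinity: total = 4.

#E(F_7) = 4


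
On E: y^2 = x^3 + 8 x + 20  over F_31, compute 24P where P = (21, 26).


k = 24 = 11000_2 (binary, LSB first: 00011)
Double-and-add from P = (21, 26):
  bit 0 = 0: acc unchanged = O
  bit 1 = 0: acc unchanged = O
  bit 2 = 0: acc unchanged = O
  bit 3 = 1: acc = O + (17, 4) = (17, 4)
  bit 4 = 1: acc = (17, 4) + (6, 25) = (16, 11)

24P = (16, 11)


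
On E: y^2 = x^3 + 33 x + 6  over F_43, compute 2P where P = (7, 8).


Doubling: s = (3 x1^2 + a) / (2 y1)
s = (3*7^2 + 33) / (2*8) mod 43 = 22
x3 = s^2 - 2 x1 mod 43 = 22^2 - 2*7 = 40
y3 = s (x1 - x3) - y1 mod 43 = 22 * (7 - 40) - 8 = 40

2P = (40, 40)


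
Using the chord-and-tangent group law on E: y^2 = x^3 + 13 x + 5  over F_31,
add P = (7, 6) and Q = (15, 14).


P != Q, so use the chord formula.
s = (y2 - y1) / (x2 - x1) = (8) / (8) mod 31 = 1
x3 = s^2 - x1 - x2 mod 31 = 1^2 - 7 - 15 = 10
y3 = s (x1 - x3) - y1 mod 31 = 1 * (7 - 10) - 6 = 22

P + Q = (10, 22)


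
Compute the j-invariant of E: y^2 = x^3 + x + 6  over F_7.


Delta = -16(4 a^3 + 27 b^2) mod 7 = 1
-1728 * (4 a)^3 = -1728 * (4*1)^3 mod 7 = 1
j = 1 * 1^(-1) mod 7 = 1

j = 1 (mod 7)


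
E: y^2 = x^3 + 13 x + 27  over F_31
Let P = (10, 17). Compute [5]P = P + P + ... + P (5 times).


k = 5 = 101_2 (binary, LSB first: 101)
Double-and-add from P = (10, 17):
  bit 0 = 1: acc = O + (10, 17) = (10, 17)
  bit 1 = 0: acc unchanged = (10, 17)
  bit 2 = 1: acc = (10, 17) + (12, 19) = (10, 14)

5P = (10, 14)


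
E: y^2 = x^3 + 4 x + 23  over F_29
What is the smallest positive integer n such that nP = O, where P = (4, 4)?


Compute successive multiples of P until we hit O:
  1P = (4, 4)
  2P = (27, 6)
  3P = (11, 8)
  4P = (9, 18)
  5P = (25, 1)
  6P = (16, 6)
  7P = (5, 20)
  8P = (15, 23)
  ... (continuing to 36P)
  36P = O

ord(P) = 36


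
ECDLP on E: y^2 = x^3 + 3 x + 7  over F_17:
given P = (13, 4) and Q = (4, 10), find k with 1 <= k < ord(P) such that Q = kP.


Enumerate multiples of P until we hit Q = (4, 10):
  1P = (13, 4)
  2P = (8, 13)
  3P = (4, 7)
  4P = (2, 15)
  5P = (3, 3)
  6P = (9, 10)
  7P = (10, 0)
  8P = (9, 7)
  9P = (3, 14)
  10P = (2, 2)
  11P = (4, 10)
Match found at i = 11.

k = 11


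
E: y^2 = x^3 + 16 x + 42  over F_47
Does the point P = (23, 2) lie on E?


Check whether y^2 = x^3 + 16 x + 42 (mod 47) for (x, y) = (23, 2).
LHS: y^2 = 2^2 mod 47 = 4
RHS: x^3 + 16 x + 42 = 23^3 + 16*23 + 42 mod 47 = 28
LHS != RHS

No, not on the curve


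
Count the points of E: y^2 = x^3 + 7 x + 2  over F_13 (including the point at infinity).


For each x in F_13, count y with y^2 = x^3 + 7 x + 2 mod 13:
  x = 1: RHS = 10, y in [6, 7]  -> 2 point(s)
  x = 4: RHS = 3, y in [4, 9]  -> 2 point(s)
  x = 6: RHS = 0, y in [0]  -> 1 point(s)
  x = 7: RHS = 4, y in [2, 11]  -> 2 point(s)
  x = 9: RHS = 1, y in [1, 12]  -> 2 point(s)
Affine points: 9. Add the point at infinity: total = 10.

#E(F_13) = 10


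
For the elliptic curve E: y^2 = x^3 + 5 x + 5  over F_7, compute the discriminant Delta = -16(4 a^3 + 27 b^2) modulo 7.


4 a^3 + 27 b^2 = 4*5^3 + 27*5^2 = 500 + 675 = 1175
Delta = -16 * (1175) = -18800
Delta mod 7 = 2

Delta = 2 (mod 7)


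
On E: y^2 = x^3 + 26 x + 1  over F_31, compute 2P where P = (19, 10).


Doubling: s = (3 x1^2 + a) / (2 y1)
s = (3*19^2 + 26) / (2*10) mod 31 = 26
x3 = s^2 - 2 x1 mod 31 = 26^2 - 2*19 = 18
y3 = s (x1 - x3) - y1 mod 31 = 26 * (19 - 18) - 10 = 16

2P = (18, 16)


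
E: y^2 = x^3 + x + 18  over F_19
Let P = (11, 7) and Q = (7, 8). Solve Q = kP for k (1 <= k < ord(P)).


Enumerate multiples of P until we hit Q = (7, 8):
  1P = (11, 7)
  2P = (8, 14)
  3P = (16, 11)
  4P = (1, 1)
  5P = (18, 4)
  6P = (15, 11)
  7P = (13, 10)
  8P = (2, 16)
  9P = (7, 8)
Match found at i = 9.

k = 9


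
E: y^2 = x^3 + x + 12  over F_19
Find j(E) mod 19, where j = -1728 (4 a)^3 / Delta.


Delta = -16(4 a^3 + 27 b^2) mod 19 = 10
-1728 * (4 a)^3 = -1728 * (4*1)^3 mod 19 = 7
j = 7 * 10^(-1) mod 19 = 14

j = 14 (mod 19)


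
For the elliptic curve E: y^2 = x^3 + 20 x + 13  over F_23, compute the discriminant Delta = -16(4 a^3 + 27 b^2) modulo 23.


4 a^3 + 27 b^2 = 4*20^3 + 27*13^2 = 32000 + 4563 = 36563
Delta = -16 * (36563) = -585008
Delta mod 23 = 20

Delta = 20 (mod 23)


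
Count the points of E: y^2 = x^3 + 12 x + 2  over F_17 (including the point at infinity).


For each x in F_17, count y with y^2 = x^3 + 12 x + 2 mod 17:
  x = 0: RHS = 2, y in [6, 11]  -> 2 point(s)
  x = 1: RHS = 15, y in [7, 10]  -> 2 point(s)
  x = 2: RHS = 0, y in [0]  -> 1 point(s)
  x = 5: RHS = 0, y in [0]  -> 1 point(s)
  x = 6: RHS = 1, y in [1, 16]  -> 2 point(s)
  x = 7: RHS = 4, y in [2, 15]  -> 2 point(s)
  x = 8: RHS = 15, y in [7, 10]  -> 2 point(s)
  x = 10: RHS = 0, y in [0]  -> 1 point(s)
  x = 12: RHS = 4, y in [2, 15]  -> 2 point(s)
  x = 13: RHS = 9, y in [3, 14]  -> 2 point(s)
  x = 15: RHS = 4, y in [2, 15]  -> 2 point(s)
Affine points: 19. Add the point at infinity: total = 20.

#E(F_17) = 20


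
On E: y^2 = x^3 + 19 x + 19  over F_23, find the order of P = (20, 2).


Compute successive multiples of P until we hit O:
  1P = (20, 2)
  2P = (6, 21)
  3P = (6, 2)
  4P = (20, 21)
  5P = O

ord(P) = 5


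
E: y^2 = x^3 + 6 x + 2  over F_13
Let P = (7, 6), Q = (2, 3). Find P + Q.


P != Q, so use the chord formula.
s = (y2 - y1) / (x2 - x1) = (10) / (8) mod 13 = 11
x3 = s^2 - x1 - x2 mod 13 = 11^2 - 7 - 2 = 8
y3 = s (x1 - x3) - y1 mod 13 = 11 * (7 - 8) - 6 = 9

P + Q = (8, 9)


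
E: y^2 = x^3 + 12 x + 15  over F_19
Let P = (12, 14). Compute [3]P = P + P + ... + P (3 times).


k = 3 = 11_2 (binary, LSB first: 11)
Double-and-add from P = (12, 14):
  bit 0 = 1: acc = O + (12, 14) = (12, 14)
  bit 1 = 1: acc = (12, 14) + (1, 3) = (7, 10)

3P = (7, 10)


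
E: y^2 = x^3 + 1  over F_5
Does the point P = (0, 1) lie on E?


Check whether y^2 = x^3 + 0 x + 1 (mod 5) for (x, y) = (0, 1).
LHS: y^2 = 1^2 mod 5 = 1
RHS: x^3 + 0 x + 1 = 0^3 + 0*0 + 1 mod 5 = 1
LHS = RHS

Yes, on the curve


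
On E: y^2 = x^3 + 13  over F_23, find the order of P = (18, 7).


Compute successive multiples of P until we hit O:
  1P = (18, 7)
  2P = (13, 5)
  3P = (17, 21)
  4P = (0, 17)
  5P = (9, 11)
  6P = (5, 0)
  7P = (9, 12)
  8P = (0, 6)
  ... (continuing to 12P)
  12P = O

ord(P) = 12


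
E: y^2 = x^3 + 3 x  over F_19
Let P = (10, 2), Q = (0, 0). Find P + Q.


P != Q, so use the chord formula.
s = (y2 - y1) / (x2 - x1) = (17) / (9) mod 19 = 4
x3 = s^2 - x1 - x2 mod 19 = 4^2 - 10 - 0 = 6
y3 = s (x1 - x3) - y1 mod 19 = 4 * (10 - 6) - 2 = 14

P + Q = (6, 14)


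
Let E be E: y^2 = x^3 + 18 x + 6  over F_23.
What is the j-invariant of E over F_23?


Delta = -16(4 a^3 + 27 b^2) mod 23 = 15
-1728 * (4 a)^3 = -1728 * (4*18)^3 mod 23 = 11
j = 11 * 15^(-1) mod 23 = 13

j = 13 (mod 23)


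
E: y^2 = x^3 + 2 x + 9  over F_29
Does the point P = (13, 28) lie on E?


Check whether y^2 = x^3 + 2 x + 9 (mod 29) for (x, y) = (13, 28).
LHS: y^2 = 28^2 mod 29 = 1
RHS: x^3 + 2 x + 9 = 13^3 + 2*13 + 9 mod 29 = 28
LHS != RHS

No, not on the curve


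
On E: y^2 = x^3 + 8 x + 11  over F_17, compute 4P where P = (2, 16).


k = 4 = 100_2 (binary, LSB first: 001)
Double-and-add from P = (2, 16):
  bit 0 = 0: acc unchanged = O
  bit 1 = 0: acc unchanged = O
  bit 2 = 1: acc = O + (11, 11) = (11, 11)

4P = (11, 11)


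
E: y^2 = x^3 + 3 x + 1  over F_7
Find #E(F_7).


For each x in F_7, count y with y^2 = x^3 + 3 x + 1 mod 7:
  x = 0: RHS = 1, y in [1, 6]  -> 2 point(s)
  x = 2: RHS = 1, y in [1, 6]  -> 2 point(s)
  x = 3: RHS = 2, y in [3, 4]  -> 2 point(s)
  x = 4: RHS = 0, y in [0]  -> 1 point(s)
  x = 5: RHS = 1, y in [1, 6]  -> 2 point(s)
  x = 6: RHS = 4, y in [2, 5]  -> 2 point(s)
Affine points: 11. Add the point at infinity: total = 12.

#E(F_7) = 12


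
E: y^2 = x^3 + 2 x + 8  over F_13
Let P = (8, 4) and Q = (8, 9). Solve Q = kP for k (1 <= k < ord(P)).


Enumerate multiples of P until we hit Q = (8, 9):
  1P = (8, 4)
  2P = (9, 1)
  3P = (5, 0)
  4P = (9, 12)
  5P = (8, 9)
Match found at i = 5.

k = 5


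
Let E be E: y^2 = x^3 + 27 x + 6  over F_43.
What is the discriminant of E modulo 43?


4 a^3 + 27 b^2 = 4*27^3 + 27*6^2 = 78732 + 972 = 79704
Delta = -16 * (79704) = -1275264
Delta mod 43 = 30

Delta = 30 (mod 43)


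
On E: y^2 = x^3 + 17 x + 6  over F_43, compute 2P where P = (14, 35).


Doubling: s = (3 x1^2 + a) / (2 y1)
s = (3*14^2 + 17) / (2*35) mod 43 = 24
x3 = s^2 - 2 x1 mod 43 = 24^2 - 2*14 = 32
y3 = s (x1 - x3) - y1 mod 43 = 24 * (14 - 32) - 35 = 6

2P = (32, 6)


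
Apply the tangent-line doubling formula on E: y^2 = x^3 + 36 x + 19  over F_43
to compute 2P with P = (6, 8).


Doubling: s = (3 x1^2 + a) / (2 y1)
s = (3*6^2 + 36) / (2*8) mod 43 = 9
x3 = s^2 - 2 x1 mod 43 = 9^2 - 2*6 = 26
y3 = s (x1 - x3) - y1 mod 43 = 9 * (6 - 26) - 8 = 27

2P = (26, 27)


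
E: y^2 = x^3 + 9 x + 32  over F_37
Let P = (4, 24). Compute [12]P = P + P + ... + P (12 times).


k = 12 = 1100_2 (binary, LSB first: 0011)
Double-and-add from P = (4, 24):
  bit 0 = 0: acc unchanged = O
  bit 1 = 0: acc unchanged = O
  bit 2 = 1: acc = O + (31, 24) = (31, 24)
  bit 3 = 1: acc = (31, 24) + (23, 14) = (10, 30)

12P = (10, 30)


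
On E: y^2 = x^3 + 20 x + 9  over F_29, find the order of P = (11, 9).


Compute successive multiples of P until we hit O:
  1P = (11, 9)
  2P = (20, 17)
  3P = (26, 26)
  4P = (17, 19)
  5P = (7, 17)
  6P = (15, 28)
  7P = (2, 12)
  8P = (0, 26)
  ... (continuing to 33P)
  33P = O

ord(P) = 33


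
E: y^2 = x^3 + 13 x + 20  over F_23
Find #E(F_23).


For each x in F_23, count y with y^2 = x^3 + 13 x + 20 mod 23:
  x = 2: RHS = 8, y in [10, 13]  -> 2 point(s)
  x = 5: RHS = 3, y in [7, 16]  -> 2 point(s)
  x = 10: RHS = 0, y in [0]  -> 1 point(s)
  x = 12: RHS = 18, y in [8, 15]  -> 2 point(s)
  x = 14: RHS = 2, y in [5, 18]  -> 2 point(s)
  x = 15: RHS = 2, y in [5, 18]  -> 2 point(s)
  x = 16: RHS = 0, y in [0]  -> 1 point(s)
  x = 17: RHS = 2, y in [5, 18]  -> 2 point(s)
  x = 20: RHS = 0, y in [0]  -> 1 point(s)
  x = 21: RHS = 9, y in [3, 20]  -> 2 point(s)
  x = 22: RHS = 6, y in [11, 12]  -> 2 point(s)
Affine points: 19. Add the point at infinity: total = 20.

#E(F_23) = 20


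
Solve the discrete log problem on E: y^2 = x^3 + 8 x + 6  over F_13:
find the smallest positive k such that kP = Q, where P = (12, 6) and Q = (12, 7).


Enumerate multiples of P until we hit Q = (12, 7):
  1P = (12, 6)
  2P = (6, 6)
  3P = (8, 7)
  4P = (2, 11)
  5P = (9, 12)
  6P = (9, 1)
  7P = (2, 2)
  8P = (8, 6)
  9P = (6, 7)
  10P = (12, 7)
Match found at i = 10.

k = 10


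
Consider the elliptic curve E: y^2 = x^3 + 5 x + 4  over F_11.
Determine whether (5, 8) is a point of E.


Check whether y^2 = x^3 + 5 x + 4 (mod 11) for (x, y) = (5, 8).
LHS: y^2 = 8^2 mod 11 = 9
RHS: x^3 + 5 x + 4 = 5^3 + 5*5 + 4 mod 11 = 0
LHS != RHS

No, not on the curve


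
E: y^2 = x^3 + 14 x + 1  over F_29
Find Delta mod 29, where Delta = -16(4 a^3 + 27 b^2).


4 a^3 + 27 b^2 = 4*14^3 + 27*1^2 = 10976 + 27 = 11003
Delta = -16 * (11003) = -176048
Delta mod 29 = 11

Delta = 11 (mod 29)


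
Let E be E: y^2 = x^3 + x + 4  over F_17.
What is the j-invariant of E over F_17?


Delta = -16(4 a^3 + 27 b^2) mod 17 = 11
-1728 * (4 a)^3 = -1728 * (4*1)^3 mod 17 = 10
j = 10 * 11^(-1) mod 17 = 4

j = 4 (mod 17)


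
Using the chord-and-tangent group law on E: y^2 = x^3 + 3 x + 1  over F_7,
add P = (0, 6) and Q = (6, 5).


P != Q, so use the chord formula.
s = (y2 - y1) / (x2 - x1) = (6) / (6) mod 7 = 1
x3 = s^2 - x1 - x2 mod 7 = 1^2 - 0 - 6 = 2
y3 = s (x1 - x3) - y1 mod 7 = 1 * (0 - 2) - 6 = 6

P + Q = (2, 6)


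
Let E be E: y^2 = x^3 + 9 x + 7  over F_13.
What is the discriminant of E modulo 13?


4 a^3 + 27 b^2 = 4*9^3 + 27*7^2 = 2916 + 1323 = 4239
Delta = -16 * (4239) = -67824
Delta mod 13 = 10

Delta = 10 (mod 13)


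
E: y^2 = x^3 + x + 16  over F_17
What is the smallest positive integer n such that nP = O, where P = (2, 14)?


Compute successive multiples of P until we hit O:
  1P = (2, 14)
  2P = (4, 13)
  3P = (7, 14)
  4P = (8, 3)
  5P = (8, 14)
  6P = (7, 3)
  7P = (4, 4)
  8P = (2, 3)
  ... (continuing to 9P)
  9P = O

ord(P) = 9


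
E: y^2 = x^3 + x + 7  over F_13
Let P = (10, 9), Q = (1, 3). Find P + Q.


P != Q, so use the chord formula.
s = (y2 - y1) / (x2 - x1) = (7) / (4) mod 13 = 5
x3 = s^2 - x1 - x2 mod 13 = 5^2 - 10 - 1 = 1
y3 = s (x1 - x3) - y1 mod 13 = 5 * (10 - 1) - 9 = 10

P + Q = (1, 10)


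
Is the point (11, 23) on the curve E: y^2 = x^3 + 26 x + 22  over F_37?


Check whether y^2 = x^3 + 26 x + 22 (mod 37) for (x, y) = (11, 23).
LHS: y^2 = 23^2 mod 37 = 11
RHS: x^3 + 26 x + 22 = 11^3 + 26*11 + 22 mod 37 = 11
LHS = RHS

Yes, on the curve


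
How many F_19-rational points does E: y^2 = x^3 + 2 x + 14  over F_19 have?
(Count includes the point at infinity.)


For each x in F_19, count y with y^2 = x^3 + 2 x + 14 mod 19:
  x = 1: RHS = 17, y in [6, 13]  -> 2 point(s)
  x = 2: RHS = 7, y in [8, 11]  -> 2 point(s)
  x = 3: RHS = 9, y in [3, 16]  -> 2 point(s)
  x = 5: RHS = 16, y in [4, 15]  -> 2 point(s)
  x = 9: RHS = 1, y in [1, 18]  -> 2 point(s)
  x = 16: RHS = 0, y in [0]  -> 1 point(s)
  x = 18: RHS = 11, y in [7, 12]  -> 2 point(s)
Affine points: 13. Add the point at infinity: total = 14.

#E(F_19) = 14


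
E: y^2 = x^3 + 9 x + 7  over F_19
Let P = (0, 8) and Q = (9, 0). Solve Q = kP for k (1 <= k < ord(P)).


Enumerate multiples of P until we hit Q = (9, 0):
  1P = (0, 8)
  2P = (9, 0)
Match found at i = 2.

k = 2


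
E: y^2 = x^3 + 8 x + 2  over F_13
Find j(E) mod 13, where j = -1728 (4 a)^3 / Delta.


Delta = -16(4 a^3 + 27 b^2) mod 13 = 6
-1728 * (4 a)^3 = -1728 * (4*8)^3 mod 13 = 8
j = 8 * 6^(-1) mod 13 = 10

j = 10 (mod 13)


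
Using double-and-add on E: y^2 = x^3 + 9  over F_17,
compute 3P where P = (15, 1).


k = 3 = 11_2 (binary, LSB first: 11)
Double-and-add from P = (15, 1):
  bit 0 = 1: acc = O + (15, 1) = (15, 1)
  bit 1 = 1: acc = (15, 1) + (6, 2) = (0, 3)

3P = (0, 3)


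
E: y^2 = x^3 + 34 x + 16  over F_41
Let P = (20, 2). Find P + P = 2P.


Doubling: s = (3 x1^2 + a) / (2 y1)
s = (3*20^2 + 34) / (2*2) mod 41 = 1
x3 = s^2 - 2 x1 mod 41 = 1^2 - 2*20 = 2
y3 = s (x1 - x3) - y1 mod 41 = 1 * (20 - 2) - 2 = 16

2P = (2, 16)


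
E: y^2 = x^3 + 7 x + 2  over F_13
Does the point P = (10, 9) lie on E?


Check whether y^2 = x^3 + 7 x + 2 (mod 13) for (x, y) = (10, 9).
LHS: y^2 = 9^2 mod 13 = 3
RHS: x^3 + 7 x + 2 = 10^3 + 7*10 + 2 mod 13 = 6
LHS != RHS

No, not on the curve


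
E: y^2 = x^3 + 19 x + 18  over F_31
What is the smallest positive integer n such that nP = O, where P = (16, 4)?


Compute successive multiples of P until we hit O:
  1P = (16, 4)
  2P = (9, 22)
  3P = (24, 21)
  4P = (27, 23)
  5P = (2, 23)
  6P = (15, 19)
  7P = (8, 0)
  8P = (15, 12)
  ... (continuing to 14P)
  14P = O

ord(P) = 14


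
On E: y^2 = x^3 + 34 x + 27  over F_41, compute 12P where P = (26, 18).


k = 12 = 1100_2 (binary, LSB first: 0011)
Double-and-add from P = (26, 18):
  bit 0 = 0: acc unchanged = O
  bit 1 = 0: acc unchanged = O
  bit 2 = 1: acc = O + (38, 12) = (38, 12)
  bit 3 = 1: acc = (38, 12) + (1, 12) = (2, 29)

12P = (2, 29)


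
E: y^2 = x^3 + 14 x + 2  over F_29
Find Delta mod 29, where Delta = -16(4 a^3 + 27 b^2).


4 a^3 + 27 b^2 = 4*14^3 + 27*2^2 = 10976 + 108 = 11084
Delta = -16 * (11084) = -177344
Delta mod 29 = 20

Delta = 20 (mod 29)


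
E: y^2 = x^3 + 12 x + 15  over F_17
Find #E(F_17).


For each x in F_17, count y with y^2 = x^3 + 12 x + 15 mod 17:
  x = 0: RHS = 15, y in [7, 10]  -> 2 point(s)
  x = 2: RHS = 13, y in [8, 9]  -> 2 point(s)
  x = 4: RHS = 8, y in [5, 12]  -> 2 point(s)
  x = 5: RHS = 13, y in [8, 9]  -> 2 point(s)
  x = 7: RHS = 0, y in [0]  -> 1 point(s)
  x = 9: RHS = 2, y in [6, 11]  -> 2 point(s)
  x = 10: RHS = 13, y in [8, 9]  -> 2 point(s)
  x = 11: RHS = 16, y in [4, 13]  -> 2 point(s)
  x = 12: RHS = 0, y in [0]  -> 1 point(s)
  x = 15: RHS = 0, y in [0]  -> 1 point(s)
  x = 16: RHS = 2, y in [6, 11]  -> 2 point(s)
Affine points: 19. Add the point at infinity: total = 20.

#E(F_17) = 20


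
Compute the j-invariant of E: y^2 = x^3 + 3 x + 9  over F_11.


Delta = -16(4 a^3 + 27 b^2) mod 11 = 9
-1728 * (4 a)^3 = -1728 * (4*3)^3 mod 11 = 10
j = 10 * 9^(-1) mod 11 = 6

j = 6 (mod 11)


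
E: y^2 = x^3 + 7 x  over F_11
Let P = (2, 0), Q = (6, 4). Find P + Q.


P != Q, so use the chord formula.
s = (y2 - y1) / (x2 - x1) = (4) / (4) mod 11 = 1
x3 = s^2 - x1 - x2 mod 11 = 1^2 - 2 - 6 = 4
y3 = s (x1 - x3) - y1 mod 11 = 1 * (2 - 4) - 0 = 9

P + Q = (4, 9)


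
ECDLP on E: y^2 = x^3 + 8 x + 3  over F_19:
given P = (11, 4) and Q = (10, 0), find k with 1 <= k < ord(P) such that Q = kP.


Enumerate multiples of P until we hit Q = (10, 0):
  1P = (11, 4)
  2P = (14, 16)
  3P = (10, 0)
Match found at i = 3.

k = 3


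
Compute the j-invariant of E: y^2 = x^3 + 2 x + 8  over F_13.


Delta = -16(4 a^3 + 27 b^2) mod 13 = 11
-1728 * (4 a)^3 = -1728 * (4*2)^3 mod 13 = 5
j = 5 * 11^(-1) mod 13 = 4

j = 4 (mod 13)


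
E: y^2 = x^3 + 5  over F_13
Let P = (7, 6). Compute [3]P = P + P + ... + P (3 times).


k = 3 = 11_2 (binary, LSB first: 11)
Double-and-add from P = (7, 6):
  bit 0 = 1: acc = O + (7, 6) = (7, 6)
  bit 1 = 1: acc = (7, 6) + (2, 0) = (7, 7)

3P = (7, 7)


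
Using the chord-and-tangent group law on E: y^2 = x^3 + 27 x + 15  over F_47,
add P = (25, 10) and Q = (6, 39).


P != Q, so use the chord formula.
s = (y2 - y1) / (x2 - x1) = (29) / (28) mod 47 = 43
x3 = s^2 - x1 - x2 mod 47 = 43^2 - 25 - 6 = 32
y3 = s (x1 - x3) - y1 mod 47 = 43 * (25 - 32) - 10 = 18

P + Q = (32, 18)


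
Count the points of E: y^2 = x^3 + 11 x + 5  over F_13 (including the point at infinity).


For each x in F_13, count y with y^2 = x^3 + 11 x + 5 mod 13:
  x = 1: RHS = 4, y in [2, 11]  -> 2 point(s)
  x = 2: RHS = 9, y in [3, 10]  -> 2 point(s)
  x = 3: RHS = 0, y in [0]  -> 1 point(s)
  x = 4: RHS = 9, y in [3, 10]  -> 2 point(s)
  x = 5: RHS = 3, y in [4, 9]  -> 2 point(s)
  x = 6: RHS = 1, y in [1, 12]  -> 2 point(s)
  x = 7: RHS = 9, y in [3, 10]  -> 2 point(s)
  x = 9: RHS = 1, y in [1, 12]  -> 2 point(s)
  x = 10: RHS = 10, y in [6, 7]  -> 2 point(s)
  x = 11: RHS = 1, y in [1, 12]  -> 2 point(s)
Affine points: 19. Add the point at infinity: total = 20.

#E(F_13) = 20


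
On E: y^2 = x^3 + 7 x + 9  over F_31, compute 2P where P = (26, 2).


Doubling: s = (3 x1^2 + a) / (2 y1)
s = (3*26^2 + 7) / (2*2) mod 31 = 5
x3 = s^2 - 2 x1 mod 31 = 5^2 - 2*26 = 4
y3 = s (x1 - x3) - y1 mod 31 = 5 * (26 - 4) - 2 = 15

2P = (4, 15)
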